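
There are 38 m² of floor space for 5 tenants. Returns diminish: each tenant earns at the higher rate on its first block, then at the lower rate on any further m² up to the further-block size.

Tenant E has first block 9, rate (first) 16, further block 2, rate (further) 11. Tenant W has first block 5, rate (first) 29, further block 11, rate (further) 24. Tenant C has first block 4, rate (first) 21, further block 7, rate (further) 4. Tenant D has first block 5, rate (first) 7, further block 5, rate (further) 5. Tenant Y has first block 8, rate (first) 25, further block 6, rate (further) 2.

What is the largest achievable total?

848

Treat each block as its own option and order by rate: Tenant W/first 29 > Tenant Y/first 25 > Tenant W/second 24 > Tenant C/first 21 > Tenant E/first 16 > Tenant E/second 11 > Tenant D/first 7 > Tenant D/second 5 > Tenant C/second 4 > Tenant Y/second 2.
Tenant W first at 29: fill all 5 ; 33 left.
Tenant Y first at 25: fill all 8 ; 25 left.
Tenant W second at 24: fill all 11 ; 14 left.
Tenant C first at 21: fill all 4 ; 10 left.
Tenant E/first (16): +9 ; 1 left.
Tenant E second at 11: only 1 left, fill 1.
Total = 29×5 + 25×8 + 24×11 + 21×4 + 16×9 + 11×1 = 848.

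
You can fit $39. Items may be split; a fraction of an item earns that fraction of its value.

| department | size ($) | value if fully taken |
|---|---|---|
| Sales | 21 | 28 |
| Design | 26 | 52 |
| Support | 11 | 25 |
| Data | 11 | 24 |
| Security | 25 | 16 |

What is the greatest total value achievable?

83

Sort by value density: Support 25/11≈2.27, Data 24/11≈2.18, Design 52/26≈2, Sales 28/21≈1.33, Security 16/25≈0.64.
Take all of Support (11 $, value 25) ; 28 $ left.
Data: take in full, 11 $ for value 24 ; 17 left.
17 $ left: a 17/26 share of Design gives 52×17/26 = 34.
Total value = 83.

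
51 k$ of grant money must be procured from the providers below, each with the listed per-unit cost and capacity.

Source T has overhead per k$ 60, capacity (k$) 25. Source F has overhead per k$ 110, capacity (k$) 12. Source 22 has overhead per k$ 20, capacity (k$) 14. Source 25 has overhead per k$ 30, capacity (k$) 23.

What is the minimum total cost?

Use providers in increasing cost order.
Take 14 from Source 22 at 20 → need 37 more.
Source 25 (30): use full 23 → 14 k$ to go.
Take 14 from Source T at 60 to finish.
Source F: unused.
Cost = 14×20 + 23×30 + 14×60 = 1810.

1810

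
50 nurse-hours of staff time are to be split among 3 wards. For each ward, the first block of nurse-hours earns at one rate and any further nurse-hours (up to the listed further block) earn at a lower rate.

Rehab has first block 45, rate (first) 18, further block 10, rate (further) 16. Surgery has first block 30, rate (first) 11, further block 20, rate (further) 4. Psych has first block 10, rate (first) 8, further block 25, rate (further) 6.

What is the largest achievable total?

Treat each block as its own option and order by rate: Rehab/T1 18 > Rehab/T2 16 > Surgery/T1 11 > Psych/T1 8 > Psych/T2 6 > Surgery/T2 4.
Fill Rehab T1 block (45 at 18) ; 5 left.
Rehab/T2: +5 of 10 at 16; pool empty.
Total = 18×45 + 16×5 = 890.

890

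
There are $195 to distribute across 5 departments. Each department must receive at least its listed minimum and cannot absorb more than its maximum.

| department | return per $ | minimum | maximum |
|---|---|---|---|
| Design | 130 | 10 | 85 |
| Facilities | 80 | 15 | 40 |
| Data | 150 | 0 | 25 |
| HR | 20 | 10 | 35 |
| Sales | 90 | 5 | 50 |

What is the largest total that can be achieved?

Meeting every minimum uses 10+15+0+10+5 = 40 $, leaving 155.
Rank by return per $: Data 150 > Design 130 > Sales 90 > Facilities 80 > HR 20.
Give Data 25 more to hit its cap of 25 — 130 left.
Design takes 75 more to reach its cap of 85 — 55 left.
Give Sales 45 more to hit its cap of 50 — 10 left.
Facilities has room for 25 more but only 10 remain, so it gets 25.
Total = 130×85 + 80×25 + 150×25 + 20×10 + 90×50 = 21500.

21500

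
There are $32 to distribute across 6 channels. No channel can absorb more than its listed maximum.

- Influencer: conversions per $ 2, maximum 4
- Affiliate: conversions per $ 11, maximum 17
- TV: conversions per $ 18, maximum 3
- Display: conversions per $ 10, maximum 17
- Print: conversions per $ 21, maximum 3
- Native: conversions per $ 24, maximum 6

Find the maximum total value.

478

Order the channels by conversions per $: Native 24 > Print 21 > TV 18 > Affiliate 11 > Display 10 > Influencer 2.
Native: +6 to 6 (cap) ; 26 left.
Give Print 3 to hit its cap of 3 ; 23 left.
Give TV 3 to hit its cap of 3 ; 20 left.
Affiliate: +17 to 17 (cap) ; 3 left.
Display has room for 17 but only 3 remain, so it gets 3.
Total = 11×17 + 18×3 + 10×3 + 21×3 + 24×6 = 478.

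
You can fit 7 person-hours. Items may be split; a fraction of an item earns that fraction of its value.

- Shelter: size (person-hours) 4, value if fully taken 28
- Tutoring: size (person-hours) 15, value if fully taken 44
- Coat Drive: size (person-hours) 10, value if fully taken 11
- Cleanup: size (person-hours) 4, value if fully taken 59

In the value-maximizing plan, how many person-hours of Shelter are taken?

3

Rank by value-to-size ratio: Cleanup 59/4≈14.8, Shelter 28/4≈7, Tutoring 44/15≈2.93, Coat Drive 11/10≈1.1.
Cleanup: take in full, 4 person-hours for value 59 — 3 left.
Only 3 person-hours remain; take 3/4 of Shelter for value 28×3/4 = 21.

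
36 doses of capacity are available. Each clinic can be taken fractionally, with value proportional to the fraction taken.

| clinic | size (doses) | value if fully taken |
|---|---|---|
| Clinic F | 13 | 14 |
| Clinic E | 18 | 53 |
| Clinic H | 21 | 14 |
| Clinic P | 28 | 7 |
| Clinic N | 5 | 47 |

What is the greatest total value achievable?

Sort by value density: Clinic N 47/5≈9.4, Clinic E 53/18≈2.94, Clinic F 14/13≈1.08, Clinic H 14/21≈0.667, Clinic P 7/28≈0.25.
All 5 doses of Clinic N fit (value 47) → 31 remain.
Take all of Clinic E (18 doses, value 53) → 13 doses left.
All 13 doses of Clinic F fit (value 14) → 0 remain.
Total value = 114.

114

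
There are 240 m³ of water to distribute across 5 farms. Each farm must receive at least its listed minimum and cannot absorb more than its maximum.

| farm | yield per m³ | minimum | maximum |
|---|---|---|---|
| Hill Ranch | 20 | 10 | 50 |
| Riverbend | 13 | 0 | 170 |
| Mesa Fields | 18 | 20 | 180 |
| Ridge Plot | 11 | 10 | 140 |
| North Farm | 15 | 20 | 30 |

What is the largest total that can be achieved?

4290

Meeting every minimum uses 10+0+20+10+20 = 60 m³, leaving 180.
Rank by yield per m³: Hill Ranch 20 > Mesa Fields 18 > North Farm 15 > Riverbend 13 > Ridge Plot 11.
Give Hill Ranch 40 more to hit its cap of 50 — 140 left.
Only 140 left; Mesa Fields takes them to reach 160.
Total = 20×50 + 18×160 + 11×10 + 15×20 = 4290.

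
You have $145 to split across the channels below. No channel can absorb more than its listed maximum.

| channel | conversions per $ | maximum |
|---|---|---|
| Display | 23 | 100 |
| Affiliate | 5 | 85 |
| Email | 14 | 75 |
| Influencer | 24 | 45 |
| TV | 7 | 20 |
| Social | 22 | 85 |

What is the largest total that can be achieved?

3380

Order the channels by conversions per $: Influencer 24 > Display 23 > Social 22 > Email 14 > TV 7 > Affiliate 5.
Influencer: +45 to 45 (cap) ; 100 left.
Give Display 100 to hit its cap of 100 ; 0 left.
Total = 23×100 + 24×45 = 3380.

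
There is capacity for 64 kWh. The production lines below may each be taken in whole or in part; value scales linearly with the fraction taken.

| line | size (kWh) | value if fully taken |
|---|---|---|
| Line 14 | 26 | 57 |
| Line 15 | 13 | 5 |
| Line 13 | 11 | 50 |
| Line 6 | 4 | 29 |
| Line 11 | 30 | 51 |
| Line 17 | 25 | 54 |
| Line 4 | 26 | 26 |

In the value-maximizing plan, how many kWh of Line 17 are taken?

23

Best value per unit of size first: Line 6 29/4≈7.25, Line 13 50/11≈4.55, Line 14 57/26≈2.19, Line 17 54/25≈2.16, Line 11 51/30≈1.7, Line 4 26/26≈1, Line 15 5/13≈0.385.
Line 6: take in full, 4 kWh for value 29 ; 60 left.
All 11 kWh of Line 13 fit (value 50) ; 49 remain.
All 26 kWh of Line 14 fit (value 57) ; 23 remain.
Fill the last 23 kWh with part of Line 17: 23/25 of it earns 49.68.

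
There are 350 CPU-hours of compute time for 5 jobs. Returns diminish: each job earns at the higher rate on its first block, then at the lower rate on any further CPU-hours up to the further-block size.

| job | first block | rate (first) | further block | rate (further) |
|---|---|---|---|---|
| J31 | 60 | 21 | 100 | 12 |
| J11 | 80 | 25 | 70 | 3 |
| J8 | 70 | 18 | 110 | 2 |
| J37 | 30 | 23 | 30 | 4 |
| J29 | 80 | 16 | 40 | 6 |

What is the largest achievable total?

6850

Treat each block as its own option and order by rate: J11/tier1 25 > J37/tier1 23 > J31/tier1 21 > J8/tier1 18 > J29/tier1 16 > J31/tier2 12 > J29/tier2 6 > J37/tier2 4 > J11/tier2 3 > J8/tier2 2.
J11/tier1 (25): +80 — 270 left.
Fill J37 tier1 block (30 at 23) — 240 left.
Fill J31 tier1 block (60 at 21) — 180 left.
Fill J8 tier1 block (70 at 18) — 110 left.
Fill J29 tier1 block (80 at 16) — 30 left.
J31/tier2: +30 of 100 at 12; pool empty.
Total = 25×80 + 23×30 + 21×60 + 18×70 + 16×80 + 12×30 = 6850.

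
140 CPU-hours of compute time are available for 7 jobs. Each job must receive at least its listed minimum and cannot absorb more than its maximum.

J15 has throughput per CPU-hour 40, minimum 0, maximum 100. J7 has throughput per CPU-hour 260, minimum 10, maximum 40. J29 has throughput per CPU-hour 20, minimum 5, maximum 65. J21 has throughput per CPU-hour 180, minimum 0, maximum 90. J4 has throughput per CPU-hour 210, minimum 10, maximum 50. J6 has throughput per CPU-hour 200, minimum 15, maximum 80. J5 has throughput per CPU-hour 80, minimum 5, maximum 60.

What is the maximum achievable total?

29400

Meeting every minimum uses 0+10+5+0+10+15+5 = 45 CPU-hours, leaving 95.
Rank by throughput per CPU-hour: J7 260 > J4 210 > J6 200 > J21 180 > J5 80 > J15 40 > J29 20.
Give J7 30 more to hit its cap of 40 — 65 left.
J4 takes 40 more to reach its cap of 50 — 25 left.
J6 has room for 65 more but only 25 remain, so it gets 40.
Total = 260×40 + 20×5 + 210×50 + 200×40 + 80×5 = 29400.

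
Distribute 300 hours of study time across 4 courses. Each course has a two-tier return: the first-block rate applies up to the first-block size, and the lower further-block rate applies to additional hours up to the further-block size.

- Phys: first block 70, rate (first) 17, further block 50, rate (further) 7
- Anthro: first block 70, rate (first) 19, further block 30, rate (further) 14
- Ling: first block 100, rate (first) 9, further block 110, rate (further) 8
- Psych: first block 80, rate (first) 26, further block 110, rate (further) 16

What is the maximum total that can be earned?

5880

Rank every tier by rate: Psych/first 26 > Anthro/first 19 > Phys/first 17 > Psych/second 16 > Anthro/second 14 > Ling/first 9 > Ling/second 8 > Phys/second 7.
Psych first at 26: fill all 80 → 220 left.
Fill Anthro first block (70 at 19) → 150 left.
Phys/first (17): +70 → 80 left.
80 remain; put them into Psych second at 16.
Total = 26×80 + 19×70 + 17×70 + 16×80 = 5880.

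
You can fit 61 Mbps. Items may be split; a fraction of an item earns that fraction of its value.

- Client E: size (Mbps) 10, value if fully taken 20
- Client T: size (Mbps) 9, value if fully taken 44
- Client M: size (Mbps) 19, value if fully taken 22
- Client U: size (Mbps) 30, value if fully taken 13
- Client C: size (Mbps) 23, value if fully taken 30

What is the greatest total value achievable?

116

Best value per unit of size first: Client T 44/9≈4.89, Client E 20/10≈2, Client C 30/23≈1.3, Client M 22/19≈1.16, Client U 13/30≈0.433.
Client T: take in full, 9 Mbps for value 44 → 52 left.
Client E: take in full, 10 Mbps for value 20 → 42 left.
Client C: take in full, 23 Mbps for value 30 → 19 left.
Take all of Client M (19 Mbps, value 22) → 0 Mbps left.
Total value = 116.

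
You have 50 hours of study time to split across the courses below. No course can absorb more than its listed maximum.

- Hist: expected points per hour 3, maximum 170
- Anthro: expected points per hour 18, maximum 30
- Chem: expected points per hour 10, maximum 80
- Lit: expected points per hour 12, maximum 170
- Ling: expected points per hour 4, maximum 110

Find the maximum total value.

Highest expected points per hour first: Anthro 18 > Lit 12 > Chem 10 > Ling 4 > Hist 3.
Give Anthro 30 to hit its cap of 30 → 20 left.
Lit: +20 (room for 170) → 20. Pool exhausted.
Total = 18×30 + 12×20 = 780.

780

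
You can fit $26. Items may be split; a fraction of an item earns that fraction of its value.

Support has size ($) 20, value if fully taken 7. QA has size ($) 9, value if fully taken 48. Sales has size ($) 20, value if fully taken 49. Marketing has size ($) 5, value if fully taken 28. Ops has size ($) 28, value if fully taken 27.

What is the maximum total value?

Best value per unit of size first: Marketing 28/5≈5.6, QA 48/9≈5.33, Sales 49/20≈2.45, Ops 27/28≈0.964, Support 7/20≈0.35.
All 5 $ of Marketing fit (value 28) ; 21 remain.
QA: take in full, 9 $ for value 48 ; 12 left.
Fill the last 12 $ with part of Sales: 12/20 of it earns 29.4.
Total value = 105.4.

105.4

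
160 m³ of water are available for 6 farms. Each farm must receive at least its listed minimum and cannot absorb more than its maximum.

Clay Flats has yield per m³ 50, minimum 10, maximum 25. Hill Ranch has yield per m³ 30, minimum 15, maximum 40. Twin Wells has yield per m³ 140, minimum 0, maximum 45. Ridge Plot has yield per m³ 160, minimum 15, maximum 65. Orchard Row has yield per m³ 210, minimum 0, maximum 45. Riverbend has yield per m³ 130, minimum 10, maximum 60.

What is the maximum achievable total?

Meeting every minimum uses 10+15+0+15+0+10 = 50 m³, leaving 110.
Order the farms by yield per m³: Orchard Row 210 > Ridge Plot 160 > Twin Wells 140 > Riverbend 130 > Clay Flats 50 > Hill Ranch 30.
Orchard Row takes 45 more to reach its cap of 45 ; 65 left.
Ridge Plot takes 50 more to reach its cap of 65 ; 15 left.
Only 15 left; Twin Wells takes them to reach 15.
Total = 50×10 + 30×15 + 140×15 + 160×65 + 210×45 + 130×10 = 24200.

24200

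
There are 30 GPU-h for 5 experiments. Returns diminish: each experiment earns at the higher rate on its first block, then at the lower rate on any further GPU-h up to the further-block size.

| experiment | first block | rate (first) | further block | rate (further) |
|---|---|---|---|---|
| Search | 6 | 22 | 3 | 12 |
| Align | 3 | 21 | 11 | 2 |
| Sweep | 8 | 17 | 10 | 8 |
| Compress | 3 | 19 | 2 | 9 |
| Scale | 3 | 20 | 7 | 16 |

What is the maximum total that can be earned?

560

Treat each block as its own option and order by rate: Search/T1 22 > Align/T1 21 > Scale/T1 20 > Compress/T1 19 > Sweep/T1 17 > Scale/T2 16 > Search/T2 12 > Compress/T2 9 > Sweep/T2 8 > Align/T2 2.
Search T1 at 22: fill all 6 ; 24 left.
Align T1 at 21: fill all 3 ; 21 left.
Scale T1 at 20: fill all 3 ; 18 left.
Compress T1 at 19: fill all 3 ; 15 left.
Sweep/T1 (17): +8 ; 7 left.
Scale T2 at 16: fill all 7 ; 0 left.
Total = 22×6 + 21×3 + 20×3 + 19×3 + 17×8 + 16×7 = 560.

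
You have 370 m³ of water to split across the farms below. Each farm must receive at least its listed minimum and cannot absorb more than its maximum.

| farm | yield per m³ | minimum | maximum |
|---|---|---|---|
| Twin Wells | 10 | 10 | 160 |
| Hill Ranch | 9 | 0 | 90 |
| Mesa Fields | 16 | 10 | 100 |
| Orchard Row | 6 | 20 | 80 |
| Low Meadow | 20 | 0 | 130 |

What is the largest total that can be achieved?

5520

Meeting every minimum uses 10+0+10+20+0 = 40 m³, leaving 330.
Highest yield per m³ first: Low Meadow 20 > Mesa Fields 16 > Twin Wells 10 > Hill Ranch 9 > Orchard Row 6.
Low Meadow: +130 to 130 (cap) ; 200 left.
Mesa Fields: +90 to 100 (cap) ; 110 left.
Twin Wells: +110 (room for 150) → 120. Pool exhausted.
Total = 10×120 + 16×100 + 6×20 + 20×130 = 5520.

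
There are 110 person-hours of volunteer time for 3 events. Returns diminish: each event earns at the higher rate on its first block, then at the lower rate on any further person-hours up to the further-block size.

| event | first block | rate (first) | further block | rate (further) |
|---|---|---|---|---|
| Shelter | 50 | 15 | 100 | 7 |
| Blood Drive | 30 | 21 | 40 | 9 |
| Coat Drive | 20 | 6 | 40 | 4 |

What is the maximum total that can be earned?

1650

Order all 6 blocks by rate: Blood Drive/first 21 > Shelter/first 15 > Blood Drive/second 9 > Shelter/second 7 > Coat Drive/first 6 > Coat Drive/second 4.
Fill Blood Drive first block (30 at 21) — 80 left.
Shelter/first (15): +50 — 30 left.
Blood Drive/second: +30 of 40 at 9; pool empty.
Total = 21×30 + 15×50 + 9×30 = 1650.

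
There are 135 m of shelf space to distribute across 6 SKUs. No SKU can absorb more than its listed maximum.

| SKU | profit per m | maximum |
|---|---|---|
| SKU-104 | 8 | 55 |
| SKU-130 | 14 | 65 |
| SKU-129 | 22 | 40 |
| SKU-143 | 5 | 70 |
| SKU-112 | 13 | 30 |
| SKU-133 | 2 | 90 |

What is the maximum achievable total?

Rank by profit per m: SKU-129 22 > SKU-130 14 > SKU-112 13 > SKU-104 8 > SKU-143 5 > SKU-133 2.
SKU-129 takes 40 to reach its cap of 40 ; 95 left.
SKU-130 takes 65 to reach its cap of 65 ; 30 left.
SKU-112: +30 to 30 (cap) ; 0 left.
Total = 14×65 + 22×40 + 13×30 = 2180.

2180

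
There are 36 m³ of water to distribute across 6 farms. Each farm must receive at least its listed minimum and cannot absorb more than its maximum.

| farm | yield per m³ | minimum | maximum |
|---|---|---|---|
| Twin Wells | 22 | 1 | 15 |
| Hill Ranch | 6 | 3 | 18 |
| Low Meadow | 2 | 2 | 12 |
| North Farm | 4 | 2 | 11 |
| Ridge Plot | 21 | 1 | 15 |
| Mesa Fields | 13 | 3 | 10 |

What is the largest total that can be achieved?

Meeting every minimum uses 1+3+2+2+1+3 = 12 m³, leaving 24.
Rank by yield per m³: Twin Wells 22 > Ridge Plot 21 > Mesa Fields 13 > Hill Ranch 6 > North Farm 4 > Low Meadow 2.
Twin Wells takes 14 more to reach its cap of 15 → 10 left.
Ridge Plot has room for 14 more but only 10 remain, so it gets 11.
Total = 22×15 + 6×3 + 2×2 + 4×2 + 21×11 + 13×3 = 630.

630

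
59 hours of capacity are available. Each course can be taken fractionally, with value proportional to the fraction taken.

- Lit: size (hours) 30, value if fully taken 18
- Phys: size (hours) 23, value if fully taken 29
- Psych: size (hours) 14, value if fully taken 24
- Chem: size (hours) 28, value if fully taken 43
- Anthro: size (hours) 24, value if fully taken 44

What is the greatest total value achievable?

100.25

Rank by value-to-size ratio: Anthro 44/24≈1.83, Psych 24/14≈1.71, Chem 43/28≈1.54, Phys 29/23≈1.26, Lit 18/30≈0.6.
Anthro: take in full, 24 hours for value 44 ; 35 left.
All 14 hours of Psych fit (value 24) ; 21 remain.
Only 21 hours remain; take 21/28 of Chem for value 43×21/28 = 32.25.
Total value = 100.25.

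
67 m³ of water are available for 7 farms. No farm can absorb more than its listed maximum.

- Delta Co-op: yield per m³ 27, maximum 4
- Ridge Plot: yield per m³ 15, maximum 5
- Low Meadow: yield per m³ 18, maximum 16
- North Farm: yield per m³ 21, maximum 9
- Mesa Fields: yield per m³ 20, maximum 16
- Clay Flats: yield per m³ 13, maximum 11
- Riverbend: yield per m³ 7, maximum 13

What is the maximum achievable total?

Rank by yield per m³: Delta Co-op 27 > North Farm 21 > Mesa Fields 20 > Low Meadow 18 > Ridge Plot 15 > Clay Flats 13 > Riverbend 7.
Give Delta Co-op 4 to hit its cap of 4 — 63 left.
North Farm: +9 to 9 (cap) — 54 left.
Give Mesa Fields 16 to hit its cap of 16 — 38 left.
Low Meadow: +16 to 16 (cap) — 22 left.
Give Ridge Plot 5 to hit its cap of 5 — 17 left.
Clay Flats takes 11 to reach its cap of 11 — 6 left.
Riverbend: +6 (room for 13) → 6. Pool exhausted.
Total = 27×4 + 15×5 + 18×16 + 21×9 + 20×16 + 13×11 + 7×6 = 1165.

1165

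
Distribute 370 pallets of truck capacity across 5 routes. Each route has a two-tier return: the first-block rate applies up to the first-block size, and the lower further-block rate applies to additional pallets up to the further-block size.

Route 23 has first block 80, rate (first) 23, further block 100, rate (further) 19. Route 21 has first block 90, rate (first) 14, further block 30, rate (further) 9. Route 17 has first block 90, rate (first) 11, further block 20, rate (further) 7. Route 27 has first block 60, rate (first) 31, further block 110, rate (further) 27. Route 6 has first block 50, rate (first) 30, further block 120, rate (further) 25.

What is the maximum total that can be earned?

10020

Rank every tier by rate: Route 27/T1 31 > Route 6/T1 30 > Route 27/T2 27 > Route 6/T2 25 > Route 23/T1 23 > Route 23/T2 19 > Route 21/T1 14 > Route 17/T1 11 > Route 21/T2 9 > Route 17/T2 7.
Route 27 T1 at 31: fill all 60 — 310 left.
Route 6/T1 (30): +50 — 260 left.
Route 27 T2 at 27: fill all 110 — 150 left.
Route 6 T2 at 25: fill all 120 — 30 left.
30 remain; put them into Route 23 T1 at 23.
Total = 31×60 + 30×50 + 27×110 + 25×120 + 23×30 = 10020.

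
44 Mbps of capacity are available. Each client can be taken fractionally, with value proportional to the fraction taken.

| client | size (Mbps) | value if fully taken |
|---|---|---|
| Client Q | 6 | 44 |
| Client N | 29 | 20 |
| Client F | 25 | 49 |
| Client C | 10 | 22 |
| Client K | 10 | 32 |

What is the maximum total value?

Best value per unit of size first: Client Q 44/6≈7.33, Client K 32/10≈3.2, Client C 22/10≈2.2, Client F 49/25≈1.96, Client N 20/29≈0.69.
Take all of Client Q (6 Mbps, value 44) → 38 Mbps left.
Take all of Client K (10 Mbps, value 32) → 28 Mbps left.
All 10 Mbps of Client C fit (value 22) → 18 remain.
Fill the last 18 Mbps with part of Client F: 18/25 of it earns 35.28.
Total value = 133.28.

133.28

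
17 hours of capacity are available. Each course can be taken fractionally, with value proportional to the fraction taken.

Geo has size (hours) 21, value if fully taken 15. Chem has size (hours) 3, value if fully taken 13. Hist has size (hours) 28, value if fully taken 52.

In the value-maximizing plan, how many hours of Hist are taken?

Rank by value-to-size ratio: Chem 13/3≈4.33, Hist 52/28≈1.86, Geo 15/21≈0.714.
All 3 hours of Chem fit (value 13) — 14 remain.
14 hours left: a 14/28 share of Hist gives 52×14/28 = 26.

14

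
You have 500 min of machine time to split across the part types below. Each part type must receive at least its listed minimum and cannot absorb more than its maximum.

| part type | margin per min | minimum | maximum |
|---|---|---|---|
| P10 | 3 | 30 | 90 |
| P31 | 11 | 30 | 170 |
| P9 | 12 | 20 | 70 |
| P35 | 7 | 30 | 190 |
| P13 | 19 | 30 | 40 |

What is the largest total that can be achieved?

4890

Meeting every minimum uses 30+30+20+30+30 = 140 min, leaving 360.
Highest margin per min first: P13 19 > P9 12 > P31 11 > P35 7 > P10 3.
P13 takes 10 more to reach its cap of 40 ; 350 left.
P9: +50 to 70 (cap) ; 300 left.
Give P31 140 more to hit its cap of 170 ; 160 left.
P35: +160 to 190 (cap) ; 0 left.
Total = 3×30 + 11×170 + 12×70 + 7×190 + 19×40 = 4890.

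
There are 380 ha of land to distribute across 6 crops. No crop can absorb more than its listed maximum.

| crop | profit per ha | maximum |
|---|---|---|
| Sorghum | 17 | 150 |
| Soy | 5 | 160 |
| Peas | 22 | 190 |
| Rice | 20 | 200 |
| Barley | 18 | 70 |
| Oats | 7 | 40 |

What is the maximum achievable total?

7980

Order the crops by profit per ha: Peas 22 > Rice 20 > Barley 18 > Sorghum 17 > Oats 7 > Soy 5.
Peas takes 190 to reach its cap of 190 ; 190 left.
Rice has room for 200 but only 190 remain, so it gets 190.
Total = 22×190 + 20×190 = 7980.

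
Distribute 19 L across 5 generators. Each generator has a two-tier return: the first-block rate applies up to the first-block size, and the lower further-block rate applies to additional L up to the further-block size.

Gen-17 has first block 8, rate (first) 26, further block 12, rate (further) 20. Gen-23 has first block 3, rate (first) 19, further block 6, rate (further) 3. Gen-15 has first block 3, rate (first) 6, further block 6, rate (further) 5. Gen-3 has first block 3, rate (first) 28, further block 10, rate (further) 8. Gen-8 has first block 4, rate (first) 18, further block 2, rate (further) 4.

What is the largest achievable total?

452

Treat each block as its own option and order by rate: Gen-3/tier1 28 > Gen-17/tier1 26 > Gen-17/tier2 20 > Gen-23/tier1 19 > Gen-8/tier1 18 > Gen-3/tier2 8 > Gen-15/tier1 6 > Gen-15/tier2 5 > Gen-8/tier2 4 > Gen-23/tier2 3.
Gen-3 tier1 at 28: fill all 3 — 16 left.
Fill Gen-17 tier1 block (8 at 26) — 8 left.
Gen-17 tier2 at 20: only 8 left, fill 8.
Total = 28×3 + 26×8 + 20×8 = 452.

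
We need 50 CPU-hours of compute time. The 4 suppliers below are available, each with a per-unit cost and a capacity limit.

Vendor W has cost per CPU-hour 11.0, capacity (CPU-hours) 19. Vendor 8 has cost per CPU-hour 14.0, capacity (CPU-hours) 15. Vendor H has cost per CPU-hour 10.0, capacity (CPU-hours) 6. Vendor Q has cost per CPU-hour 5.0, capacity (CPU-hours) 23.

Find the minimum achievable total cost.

Use suppliers in increasing cost order.
Vendor Q (5.0): use full 23 — 27 CPU-hours to go.
Vendor H at 10.0: take all 6 CPU-hours — 21 still needed.
Take 19 from Vendor W at 11.0 — need 2 more.
Vendor 8 (14.0): take the remaining 2 — done.
Cost = 23×5.0 + 6×10.0 + 19×11.0 + 2×14.0 = 412.

412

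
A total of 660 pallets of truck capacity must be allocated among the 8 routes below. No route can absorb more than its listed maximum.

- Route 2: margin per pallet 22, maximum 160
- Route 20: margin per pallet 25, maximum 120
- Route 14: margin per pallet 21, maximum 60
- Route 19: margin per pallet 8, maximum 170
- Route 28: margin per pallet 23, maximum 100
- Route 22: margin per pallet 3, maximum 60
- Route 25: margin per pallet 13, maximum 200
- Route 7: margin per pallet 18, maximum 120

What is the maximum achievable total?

13540

Rank by margin per pallet: Route 20 25 > Route 28 23 > Route 2 22 > Route 14 21 > Route 7 18 > Route 25 13 > Route 19 8 > Route 22 3.
Route 20 takes 120 to reach its cap of 120 → 540 left.
Route 28: +100 to 100 (cap) → 440 left.
Give Route 2 160 to hit its cap of 160 → 280 left.
Route 14 takes 60 to reach its cap of 60 → 220 left.
Route 7 takes 120 to reach its cap of 120 → 100 left.
Route 25 has room for 200 but only 100 remain, so it gets 100.
Total = 22×160 + 25×120 + 21×60 + 23×100 + 13×100 + 18×120 = 13540.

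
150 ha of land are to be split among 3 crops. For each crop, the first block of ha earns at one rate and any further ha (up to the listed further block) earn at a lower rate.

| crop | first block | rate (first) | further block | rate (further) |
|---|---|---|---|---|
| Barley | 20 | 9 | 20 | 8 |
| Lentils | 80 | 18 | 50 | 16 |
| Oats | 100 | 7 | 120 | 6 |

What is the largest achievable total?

Order all 6 blocks by rate: Lentils/tier1 18 > Lentils/tier2 16 > Barley/tier1 9 > Barley/tier2 8 > Oats/tier1 7 > Oats/tier2 6.
Lentils/tier1 (18): +80 → 70 left.
Lentils tier2 at 16: fill all 50 → 20 left.
Fill Barley tier1 block (20 at 9) → 0 left.
Total = 18×80 + 16×50 + 9×20 = 2420.

2420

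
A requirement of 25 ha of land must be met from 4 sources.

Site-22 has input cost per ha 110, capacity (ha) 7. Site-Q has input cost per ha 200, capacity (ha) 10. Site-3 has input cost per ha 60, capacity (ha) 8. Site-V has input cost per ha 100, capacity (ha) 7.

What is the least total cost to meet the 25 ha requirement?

Use sources in increasing cost order.
Take 8 from Site-3 at 60 — need 17 more.
Site-V at 100: take all 7 ha — 10 still needed.
Site-22 (110): use full 7 — 3 ha to go.
Site-Q at 200: take 3 of its 10 — requirement met.
Cost = 8×60 + 7×100 + 7×110 + 3×200 = 2550.

2550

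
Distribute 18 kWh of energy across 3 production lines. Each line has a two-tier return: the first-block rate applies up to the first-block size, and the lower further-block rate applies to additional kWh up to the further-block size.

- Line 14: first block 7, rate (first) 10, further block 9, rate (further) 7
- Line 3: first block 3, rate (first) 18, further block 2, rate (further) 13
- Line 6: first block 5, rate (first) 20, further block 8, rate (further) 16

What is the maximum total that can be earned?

Order all 6 blocks by rate: Line 6/tier1 20 > Line 3/tier1 18 > Line 6/tier2 16 > Line 3/tier2 13 > Line 14/tier1 10 > Line 14/tier2 7.
Line 6 tier1 at 20: fill all 5 ; 13 left.
Line 3 tier1 at 18: fill all 3 ; 10 left.
Line 6/tier2 (16): +8 ; 2 left.
Line 3/tier2 (13): +2 ; 0 left.
Total = 20×5 + 18×3 + 16×8 + 13×2 = 308.

308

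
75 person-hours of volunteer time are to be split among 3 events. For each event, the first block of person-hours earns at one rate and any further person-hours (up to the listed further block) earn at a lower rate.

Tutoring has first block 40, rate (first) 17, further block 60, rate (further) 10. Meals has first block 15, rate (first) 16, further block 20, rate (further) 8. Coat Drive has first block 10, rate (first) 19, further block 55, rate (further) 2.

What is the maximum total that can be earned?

1210

Treat each block as its own option and order by rate: Coat Drive/tier1 19 > Tutoring/tier1 17 > Meals/tier1 16 > Tutoring/tier2 10 > Meals/tier2 8 > Coat Drive/tier2 2.
Coat Drive/tier1 (19): +10 — 65 left.
Tutoring/tier1 (17): +40 — 25 left.
Meals/tier1 (16): +15 — 10 left.
10 remain; put them into Tutoring tier2 at 10.
Total = 19×10 + 17×40 + 16×15 + 10×10 = 1210.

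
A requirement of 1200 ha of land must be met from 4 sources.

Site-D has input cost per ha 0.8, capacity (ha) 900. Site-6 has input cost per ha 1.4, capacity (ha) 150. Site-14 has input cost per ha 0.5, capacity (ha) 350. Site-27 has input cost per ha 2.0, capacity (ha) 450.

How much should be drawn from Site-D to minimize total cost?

850

Fill from the cheapest source first.
Site-14 at 0.5: take all 350 ha ; 850 still needed.
Take 850 from Site-D at 0.8 to finish.
Site-6, Site-27: unused.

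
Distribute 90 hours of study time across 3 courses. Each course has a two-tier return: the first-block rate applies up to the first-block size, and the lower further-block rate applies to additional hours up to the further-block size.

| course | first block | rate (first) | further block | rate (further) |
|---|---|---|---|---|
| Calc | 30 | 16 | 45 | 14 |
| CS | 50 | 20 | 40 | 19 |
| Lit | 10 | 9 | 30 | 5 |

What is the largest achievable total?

1760

Treat each block as its own option and order by rate: CS/tier1 20 > CS/tier2 19 > Calc/tier1 16 > Calc/tier2 14 > Lit/tier1 9 > Lit/tier2 5.
CS tier1 at 20: fill all 50 — 40 left.
CS/tier2 (19): +40 — 0 left.
Total = 20×50 + 19×40 = 1760.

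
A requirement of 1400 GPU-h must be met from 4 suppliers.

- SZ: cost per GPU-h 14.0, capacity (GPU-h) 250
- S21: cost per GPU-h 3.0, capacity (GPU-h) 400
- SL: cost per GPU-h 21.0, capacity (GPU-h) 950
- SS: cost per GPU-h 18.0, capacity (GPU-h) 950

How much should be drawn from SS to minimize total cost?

Use suppliers in increasing cost order.
Take 400 from S21 at 3.0 → need 1000 more.
SZ at 14.0: take all 250 GPU-h → 750 still needed.
Take 750 from SS at 18.0 to finish.
SL: unused.

750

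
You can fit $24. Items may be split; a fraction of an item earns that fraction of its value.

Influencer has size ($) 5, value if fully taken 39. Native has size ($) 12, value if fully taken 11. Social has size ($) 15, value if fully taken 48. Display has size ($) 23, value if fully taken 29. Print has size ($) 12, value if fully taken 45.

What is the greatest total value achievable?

106.4

Best value per unit of size first: Influencer 39/5≈7.8, Print 45/12≈3.75, Social 48/15≈3.2, Display 29/23≈1.26, Native 11/12≈0.917.
Take all of Influencer (5 $, value 39) → 19 $ left.
Print: take in full, 12 $ for value 45 → 7 left.
7 $ left: a 7/15 share of Social gives 48×7/15 = 22.4.
Total value = 106.4.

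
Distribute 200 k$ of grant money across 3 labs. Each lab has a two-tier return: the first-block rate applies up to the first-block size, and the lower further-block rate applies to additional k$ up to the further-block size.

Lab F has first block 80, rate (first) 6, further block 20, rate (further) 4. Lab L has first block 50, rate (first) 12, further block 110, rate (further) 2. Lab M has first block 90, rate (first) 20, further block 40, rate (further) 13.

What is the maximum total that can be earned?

Order all 6 blocks by rate: Lab M/first 20 > Lab M/second 13 > Lab L/first 12 > Lab F/first 6 > Lab F/second 4 > Lab L/second 2.
Lab M first at 20: fill all 90 ; 110 left.
Lab M/second (13): +40 ; 70 left.
Lab L first at 12: fill all 50 ; 20 left.
Lab F first at 6: only 20 left, fill 20.
Total = 20×90 + 13×40 + 12×50 + 6×20 = 3040.

3040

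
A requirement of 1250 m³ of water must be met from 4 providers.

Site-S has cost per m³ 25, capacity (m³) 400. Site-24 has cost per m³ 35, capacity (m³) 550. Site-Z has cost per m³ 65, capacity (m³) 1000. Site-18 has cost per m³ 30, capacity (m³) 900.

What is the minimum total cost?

Use providers in increasing cost order.
Take 400 from Site-S at 25 ; need 850 more.
Site-18 (30): take the remaining 850 ; done.
Site-24, Site-Z: unused.
Cost = 400×25 + 850×30 = 35500.

35500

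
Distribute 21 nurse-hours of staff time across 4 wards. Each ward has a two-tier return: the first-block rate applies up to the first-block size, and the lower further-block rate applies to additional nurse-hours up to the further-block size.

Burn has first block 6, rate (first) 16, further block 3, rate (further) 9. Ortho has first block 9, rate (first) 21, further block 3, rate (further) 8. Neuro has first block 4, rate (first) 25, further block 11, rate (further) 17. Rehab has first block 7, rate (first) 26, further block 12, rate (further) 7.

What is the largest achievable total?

488

Treat each block as its own option and order by rate: Rehab/tier1 26 > Neuro/tier1 25 > Ortho/tier1 21 > Neuro/tier2 17 > Burn/tier1 16 > Burn/tier2 9 > Ortho/tier2 8 > Rehab/tier2 7.
Rehab tier1 at 26: fill all 7 → 14 left.
Fill Neuro tier1 block (4 at 25) → 10 left.
Ortho/tier1 (21): +9 → 1 left.
Neuro/tier2: +1 of 11 at 17; pool empty.
Total = 26×7 + 25×4 + 21×9 + 17×1 = 488.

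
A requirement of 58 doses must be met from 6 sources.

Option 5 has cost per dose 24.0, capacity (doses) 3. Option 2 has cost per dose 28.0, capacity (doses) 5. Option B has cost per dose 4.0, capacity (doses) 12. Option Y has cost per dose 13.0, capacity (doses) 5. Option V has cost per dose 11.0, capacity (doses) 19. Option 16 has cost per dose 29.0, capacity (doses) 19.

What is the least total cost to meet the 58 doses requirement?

940

Fill from the cheapest source first.
Option B (4.0): use full 12 → 46 doses to go.
Take 19 from Option V at 11.0 → need 27 more.
Option Y at 13.0: take all 5 doses → 22 still needed.
Take 3 from Option 5 at 24.0 → need 19 more.
Option 2 (28.0): use full 5 → 14 doses to go.
Option 16 (29.0): take the remaining 14 → done.
Cost = 12×4.0 + 19×11.0 + 5×13.0 + 3×24.0 + 5×28.0 + 14×29.0 = 940.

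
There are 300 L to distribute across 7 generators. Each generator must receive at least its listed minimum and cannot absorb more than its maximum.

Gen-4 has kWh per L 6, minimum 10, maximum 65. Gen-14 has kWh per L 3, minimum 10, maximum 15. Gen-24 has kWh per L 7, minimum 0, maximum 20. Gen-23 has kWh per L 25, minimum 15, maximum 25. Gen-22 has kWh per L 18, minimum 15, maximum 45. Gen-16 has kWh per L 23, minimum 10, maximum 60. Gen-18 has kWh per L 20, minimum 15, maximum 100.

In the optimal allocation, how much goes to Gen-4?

Meeting every minimum uses 10+10+0+15+15+10+15 = 75 L, leaving 225.
Rank by kWh per L: Gen-23 25 > Gen-16 23 > Gen-18 20 > Gen-22 18 > Gen-24 7 > Gen-4 6 > Gen-14 3.
Gen-23: +10 to 25 (cap) → 215 left.
Gen-16: +50 to 60 (cap) → 165 left.
Gen-18 takes 85 more to reach its cap of 100 → 80 left.
Give Gen-22 30 more to hit its cap of 45 → 50 left.
Gen-24 takes 20 more to reach its cap of 20 → 30 left.
Only 30 left; Gen-4 takes them to reach 40.

40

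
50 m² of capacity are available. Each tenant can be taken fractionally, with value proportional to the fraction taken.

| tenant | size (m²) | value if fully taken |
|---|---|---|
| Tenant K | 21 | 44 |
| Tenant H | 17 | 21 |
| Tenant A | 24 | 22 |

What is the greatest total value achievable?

Sort by value density: Tenant K 44/21≈2.1, Tenant H 21/17≈1.24, Tenant A 22/24≈0.917.
All 21 m² of Tenant K fit (value 44) — 29 remain.
All 17 m² of Tenant H fit (value 21) — 12 remain.
Fill the last 12 m² with part of Tenant A: 12/24 of it earns 11.
Total value = 76.

76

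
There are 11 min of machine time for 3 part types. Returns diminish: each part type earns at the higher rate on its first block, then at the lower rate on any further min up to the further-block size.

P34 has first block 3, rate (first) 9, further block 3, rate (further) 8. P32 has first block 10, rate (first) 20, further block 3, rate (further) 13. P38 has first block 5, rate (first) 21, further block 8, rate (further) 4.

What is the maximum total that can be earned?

Order all 6 blocks by rate: P38/T1 21 > P32/T1 20 > P32/T2 13 > P34/T1 9 > P34/T2 8 > P38/T2 4.
P38/T1 (21): +5 — 6 left.
6 remain; put them into P32 T1 at 20.
Total = 21×5 + 20×6 = 225.

225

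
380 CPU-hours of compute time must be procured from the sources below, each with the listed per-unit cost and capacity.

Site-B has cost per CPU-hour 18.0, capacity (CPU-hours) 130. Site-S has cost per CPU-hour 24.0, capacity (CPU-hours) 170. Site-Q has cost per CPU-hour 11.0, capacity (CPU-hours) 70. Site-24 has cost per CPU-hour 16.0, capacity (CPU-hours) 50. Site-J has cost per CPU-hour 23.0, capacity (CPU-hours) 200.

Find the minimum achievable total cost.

6900

Cheapest first:
Site-Q (11.0): use full 70 → 310 CPU-hours to go.
Take 50 from Site-24 at 16.0 → need 260 more.
Take 130 from Site-B at 18.0 → need 130 more.
Take 130 from Site-J at 23.0 to finish.
Site-S: unused.
Cost = 70×11.0 + 50×16.0 + 130×18.0 + 130×23.0 = 6900.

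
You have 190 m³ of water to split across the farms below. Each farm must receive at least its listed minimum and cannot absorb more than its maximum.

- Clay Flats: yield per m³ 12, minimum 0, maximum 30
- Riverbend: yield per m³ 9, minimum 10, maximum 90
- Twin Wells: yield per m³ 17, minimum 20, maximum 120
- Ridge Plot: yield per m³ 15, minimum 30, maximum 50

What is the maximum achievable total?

3000

Meeting every minimum uses 0+10+20+30 = 60 m³, leaving 130.
Order the farms by yield per m³: Twin Wells 17 > Ridge Plot 15 > Clay Flats 12 > Riverbend 9.
Twin Wells: +100 to 120 (cap) → 30 left.
Ridge Plot: +20 to 50 (cap) → 10 left.
Only 10 left; Clay Flats takes them to reach 10.
Total = 12×10 + 9×10 + 17×120 + 15×50 = 3000.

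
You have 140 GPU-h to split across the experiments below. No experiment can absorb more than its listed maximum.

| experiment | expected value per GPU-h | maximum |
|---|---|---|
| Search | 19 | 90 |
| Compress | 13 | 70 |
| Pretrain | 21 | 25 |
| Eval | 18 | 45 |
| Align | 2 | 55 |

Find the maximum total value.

Order the experiments by expected value per GPU-h: Pretrain 21 > Search 19 > Eval 18 > Compress 13 > Align 2.
Pretrain: +25 to 25 (cap) ; 115 left.
Search: +90 to 90 (cap) ; 25 left.
Eval has room for 45 but only 25 remain, so it gets 25.
Total = 19×90 + 21×25 + 18×25 = 2685.

2685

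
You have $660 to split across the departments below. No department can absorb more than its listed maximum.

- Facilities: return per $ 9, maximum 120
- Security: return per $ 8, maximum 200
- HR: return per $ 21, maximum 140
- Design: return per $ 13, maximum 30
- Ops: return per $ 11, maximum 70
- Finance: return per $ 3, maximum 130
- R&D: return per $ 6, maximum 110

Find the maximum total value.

Highest return per $ first: HR 21 > Design 13 > Ops 11 > Facilities 9 > Security 8 > R&D 6 > Finance 3.
HR: +140 to 140 (cap) — 520 left.
Design takes 30 to reach its cap of 30 — 490 left.
Ops: +70 to 70 (cap) — 420 left.
Facilities: +120 to 120 (cap) — 300 left.
Security: +200 to 200 (cap) — 100 left.
Only 100 left; R&D takes them to reach 100.
Total = 9×120 + 8×200 + 21×140 + 13×30 + 11×70 + 6×100 = 7380.

7380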